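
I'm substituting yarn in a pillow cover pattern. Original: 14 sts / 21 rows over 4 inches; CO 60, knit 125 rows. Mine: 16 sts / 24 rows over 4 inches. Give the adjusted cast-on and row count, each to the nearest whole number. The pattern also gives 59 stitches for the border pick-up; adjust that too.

Stitches: 60 × 16/14 = 68.57 → 69.
Rows: 125 × 24/21 = 142.86 → 143.
border pick-up: 59 × 16/14 = 67.43 → 67.

Cast on 69 stitches; work 143 rows; border pick-up 67 stitches.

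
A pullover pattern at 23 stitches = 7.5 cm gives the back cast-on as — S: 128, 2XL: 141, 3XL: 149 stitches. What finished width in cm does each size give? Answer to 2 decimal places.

S 41.74 cm; 2XL 45.98 cm; 3XL 48.59 cm.

23/7.5 = 3.067 sts per cm.
S: 128 / 3.067 = 41.739 → 41.74 cm.
2XL: 141 / 3.067 = 45.978 → 45.98 cm.
3XL: 149 / 3.067 = 48.587 → 48.59 cm.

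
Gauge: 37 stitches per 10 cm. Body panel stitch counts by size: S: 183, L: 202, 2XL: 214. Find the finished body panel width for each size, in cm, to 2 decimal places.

S 49.46 cm; L 54.59 cm; 2XL 57.84 cm.

37/10 = 3.7 sts per cm.
S: 183 / 3.7 = 49.459 → 49.46 cm.
L: 202 / 3.7 = 54.595 → 54.59 cm.
2XL: 214 / 3.7 = 57.838 → 57.84 cm.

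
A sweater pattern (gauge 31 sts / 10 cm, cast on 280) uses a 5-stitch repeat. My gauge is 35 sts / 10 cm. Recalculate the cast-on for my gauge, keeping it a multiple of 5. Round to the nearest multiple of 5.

280 × 35 / 31 = 316.13.
Nearest multiple of 5: 315.

Cast on 315 stitches.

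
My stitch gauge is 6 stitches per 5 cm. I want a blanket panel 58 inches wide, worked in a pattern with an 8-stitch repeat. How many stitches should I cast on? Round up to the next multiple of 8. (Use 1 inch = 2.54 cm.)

184 stitches.

58 in = 58 × 2.54 = 147.32 cm.
6 / 5 = 1.2 sts/cm.
147.32 × 1.2 = 176.78 sts.
→ 184.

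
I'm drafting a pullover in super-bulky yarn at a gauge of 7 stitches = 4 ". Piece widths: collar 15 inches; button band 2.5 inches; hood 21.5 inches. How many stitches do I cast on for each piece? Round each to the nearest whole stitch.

Rate = 7/4 = 1.75 sts per in.
collar: 15 × 1.75 = 26.25 → 26.
button band: 2.5 × 1.75 = 4.38 → 4.
hood: 21.5 × 1.75 = 37.62 → 38.

collar 26; button band 4; hood 38.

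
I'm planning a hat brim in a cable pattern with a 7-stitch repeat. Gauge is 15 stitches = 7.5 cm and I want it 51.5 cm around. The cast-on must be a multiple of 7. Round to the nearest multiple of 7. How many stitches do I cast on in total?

15 / 7.5 = 2 sts per cm.
51.5 × 2 = 103.00 sts.
Nearest multiple of 7: 105.

CO 105 sts.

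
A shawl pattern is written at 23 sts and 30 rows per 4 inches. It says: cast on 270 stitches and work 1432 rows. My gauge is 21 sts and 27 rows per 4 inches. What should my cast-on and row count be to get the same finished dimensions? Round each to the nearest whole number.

Cast on 247 stitches; work 1289 rows.

Stitches: 270 × 21/23 = 246.52 → 247.
Rows: 1432 × 27/30 = 1288.80 → 1289.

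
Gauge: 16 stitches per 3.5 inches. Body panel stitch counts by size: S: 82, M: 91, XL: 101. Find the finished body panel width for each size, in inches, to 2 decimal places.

16/3.5 = 4.571 sts per in.
S: 82 / 4.571 = 17.938 → 17.94 in.
M: 91 / 4.571 = 19.906 → 19.91 in.
XL: 101 / 4.571 = 22.094 → 22.09 in.

S 17.94 inches; M 19.91 inches; XL 22.09 inches.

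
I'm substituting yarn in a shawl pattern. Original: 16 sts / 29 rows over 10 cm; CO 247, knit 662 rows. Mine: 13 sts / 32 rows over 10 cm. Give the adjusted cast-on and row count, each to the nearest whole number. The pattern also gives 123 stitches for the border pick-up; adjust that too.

Stitches: 247 × 13/16 = 200.69 → 201.
Rows: 662 × 32/29 = 730.48 → 730.
border pick-up: 123 × 13/16 = 99.94 → 100.

Cast on 201 stitches; work 730 rows; border pick-up 100 stitches.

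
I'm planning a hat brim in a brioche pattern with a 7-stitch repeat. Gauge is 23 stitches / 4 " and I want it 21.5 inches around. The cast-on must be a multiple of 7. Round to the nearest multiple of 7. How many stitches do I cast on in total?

CO 126 sts.

23 / 4 = 5.75 sts per inch.
21.5 × 5.75 = 123.62 sts.
Nearest multiple of 7: 126.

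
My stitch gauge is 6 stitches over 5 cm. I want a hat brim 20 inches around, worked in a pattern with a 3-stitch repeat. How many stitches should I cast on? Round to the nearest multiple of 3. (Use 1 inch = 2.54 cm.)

CO 60 sts.

20 in = 20 × 2.54 = 50.80 cm.
6 / 5 = 1.2 sts/cm.
50.80 × 1.2 = 60.96 sts.
→ 60.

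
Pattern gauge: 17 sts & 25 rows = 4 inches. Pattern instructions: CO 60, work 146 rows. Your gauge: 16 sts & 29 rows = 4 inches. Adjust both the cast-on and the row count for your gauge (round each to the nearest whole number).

Cast on 56 stitches; work 169 rows.

Stitches: 60 × 16/17 = 56.47 → 56.
Rows: 146 × 29/25 = 169.36 → 169.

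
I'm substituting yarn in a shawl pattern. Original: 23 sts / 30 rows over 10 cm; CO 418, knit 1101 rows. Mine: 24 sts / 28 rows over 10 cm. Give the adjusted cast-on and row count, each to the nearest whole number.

Stitches: 418 × 24/23 = 436.17 → 436.
Rows: 1101 × 28/30 = 1027.60 → 1028.

Cast on 436 stitches; work 1028 rows.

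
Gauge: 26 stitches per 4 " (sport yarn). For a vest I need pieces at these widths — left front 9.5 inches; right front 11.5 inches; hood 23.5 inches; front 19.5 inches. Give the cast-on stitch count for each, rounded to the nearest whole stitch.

left front 62; right front 75; hood 153; front 127.

Rate = 26/4 = 6.5 sts per in.
left front: 9.5 × 6.5 = 61.75 → 62.
right front: 11.5 × 6.5 = 74.75 → 75.
hood: 23.5 × 6.5 = 152.75 → 153.
front: 19.5 × 6.5 = 126.75 → 127.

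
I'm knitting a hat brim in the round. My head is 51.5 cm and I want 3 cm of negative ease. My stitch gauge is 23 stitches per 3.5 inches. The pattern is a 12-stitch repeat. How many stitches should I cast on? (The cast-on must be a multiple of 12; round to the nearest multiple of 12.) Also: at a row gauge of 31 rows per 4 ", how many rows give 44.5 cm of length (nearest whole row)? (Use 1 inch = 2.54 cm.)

Cast on 120 stitches; work 136 rows.

Finished = 51.5 − 3 = 48.5 cm.
48.5 cm × 1/2.54 = 19.09 inches.
23/3.5 = 6.571 sts per in; 19.09 × 6.571 = 125.48 sts.
Nearest multiple of 12 → 120.
44.5 cm = 17.52 inches; × 7.75 = 135.78 → 136 rows.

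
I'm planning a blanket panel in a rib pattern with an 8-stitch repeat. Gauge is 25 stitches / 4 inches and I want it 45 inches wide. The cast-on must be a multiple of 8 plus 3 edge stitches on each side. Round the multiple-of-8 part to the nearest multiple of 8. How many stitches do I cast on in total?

CO 278 sts.

25 / 4 = 6.25 sts per inch.
45 × 6.25 = 281.25 sts.
Less 6 edge sts → 275.25 for the repeat.
Nearest multiple of 8: 272.
Add back 6 edge sts → 278.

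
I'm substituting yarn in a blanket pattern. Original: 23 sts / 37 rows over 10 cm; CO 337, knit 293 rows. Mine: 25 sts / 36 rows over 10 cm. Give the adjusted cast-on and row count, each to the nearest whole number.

Cast on 366 stitches; work 285 rows.

Stitches: 337 × 25/23 = 366.30 → 366.
Rows: 293 × 36/37 = 285.08 → 285.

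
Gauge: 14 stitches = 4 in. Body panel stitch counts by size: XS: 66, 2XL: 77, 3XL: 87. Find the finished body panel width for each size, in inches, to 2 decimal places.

14/4 = 3.5 sts per in.
XS: 66 / 3.5 = 18.857 → 18.86 in.
2XL: 77 / 3.5 = 22.000 → 22.00 in.
3XL: 87 / 3.5 = 24.857 → 24.86 in.

XS 18.86 inches; 2XL 22.00 inches; 3XL 24.86 inches.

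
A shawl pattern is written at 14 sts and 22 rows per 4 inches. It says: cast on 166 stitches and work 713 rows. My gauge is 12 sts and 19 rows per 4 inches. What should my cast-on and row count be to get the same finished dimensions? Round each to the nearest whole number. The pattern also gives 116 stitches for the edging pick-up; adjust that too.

Stitches: 166 × 12/14 = 142.29 → 142.
Rows: 713 × 19/22 = 615.77 → 616.
edging pick-up: 116 × 12/14 = 99.43 → 99.

Cast on 142 stitches; work 616 rows; edging pick-up 99 stitches.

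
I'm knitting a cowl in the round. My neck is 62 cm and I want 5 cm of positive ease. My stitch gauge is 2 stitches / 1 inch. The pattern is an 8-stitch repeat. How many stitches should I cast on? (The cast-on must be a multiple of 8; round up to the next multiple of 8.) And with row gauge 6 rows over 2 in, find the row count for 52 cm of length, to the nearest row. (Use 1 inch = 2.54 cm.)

Finished = 62 + 5 = 67 cm.
67 cm × 1/2.54 = 26.38 inches.
2/1 = 2 sts per in; 26.38 × 2 = 52.76 sts.
Next multiple of 8 → 56.
52 cm = 20.47 inches; × 3 = 61.42 → 61 rows.

Cast on 56 stitches; work 61 rows.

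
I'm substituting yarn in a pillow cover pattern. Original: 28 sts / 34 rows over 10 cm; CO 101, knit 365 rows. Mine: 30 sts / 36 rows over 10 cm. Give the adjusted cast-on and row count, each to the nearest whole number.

Stitches: 101 × 30/28 = 108.21 → 108.
Rows: 365 × 36/34 = 386.47 → 386.

Cast on 108 stitches; work 386 rows.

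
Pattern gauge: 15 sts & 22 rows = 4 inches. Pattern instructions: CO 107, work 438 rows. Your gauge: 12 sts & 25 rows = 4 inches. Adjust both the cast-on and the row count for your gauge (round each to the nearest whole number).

Cast on 86 stitches; work 498 rows.

Stitches: 107 × 12/15 = 85.60 → 86.
Rows: 438 × 25/22 = 497.73 → 498.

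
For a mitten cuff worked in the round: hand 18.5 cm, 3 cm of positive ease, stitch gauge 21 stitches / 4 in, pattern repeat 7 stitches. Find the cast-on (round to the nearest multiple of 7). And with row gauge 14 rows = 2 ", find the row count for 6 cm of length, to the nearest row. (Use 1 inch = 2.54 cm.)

Cast on 42 stitches; work 17 rows.

Finished = 18.5 + 3 = 21.5 cm.
21.5 cm × 1/2.54 = 8.46 inches.
21/4 = 5.25 sts per in; 8.46 × 5.25 = 44.44 sts.
Nearest multiple of 7 → 42.
6 cm = 2.36 inches; × 7 = 16.54 → 17 rows.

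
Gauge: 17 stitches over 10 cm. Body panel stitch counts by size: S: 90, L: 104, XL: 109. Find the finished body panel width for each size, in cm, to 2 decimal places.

S 52.94 cm; L 61.18 cm; XL 64.12 cm.

17/10 = 1.7 sts per cm.
S: 90 / 1.7 = 52.941 → 52.94 cm.
L: 104 / 1.7 = 61.176 → 61.18 cm.
XL: 109 / 1.7 = 64.118 → 64.12 cm.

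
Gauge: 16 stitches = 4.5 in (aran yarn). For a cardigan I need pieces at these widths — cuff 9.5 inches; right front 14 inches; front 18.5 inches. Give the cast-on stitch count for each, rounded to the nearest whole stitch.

Rate = 16/4.5 = 3.556 sts per in.
cuff: 9.5 × 3.556 = 33.78 → 34.
right front: 14 × 3.556 = 49.78 → 50.
front: 18.5 × 3.556 = 65.78 → 66.

cuff 34; right front 50; front 66.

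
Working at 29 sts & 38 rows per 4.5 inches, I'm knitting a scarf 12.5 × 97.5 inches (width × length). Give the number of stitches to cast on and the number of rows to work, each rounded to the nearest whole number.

Stitch gauge = 29/4.5 = 6.444 sts/in; 12.5 × 6.444 = 80.56 → 81 sts.
Row gauge = 38/4.5 = 8.444 rows/in; 97.5 × 8.444 = 823.33 → 823 rows.

Cast on 81 stitches and work 823 rows.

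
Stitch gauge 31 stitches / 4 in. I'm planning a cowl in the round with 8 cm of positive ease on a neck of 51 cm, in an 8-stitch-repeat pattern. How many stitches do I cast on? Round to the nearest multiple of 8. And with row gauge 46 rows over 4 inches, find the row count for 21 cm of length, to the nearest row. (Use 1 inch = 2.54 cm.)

Finished = 51 + 8 = 59 cm.
59 cm × 1/2.54 = 23.23 inches.
31/4 = 7.75 sts per in; 23.23 × 7.75 = 180.02 sts.
Nearest multiple of 8 → 184.
21 cm = 8.27 inches; × 11.5 = 95.08 → 95 rows.

Cast on 184 stitches; work 95 rows.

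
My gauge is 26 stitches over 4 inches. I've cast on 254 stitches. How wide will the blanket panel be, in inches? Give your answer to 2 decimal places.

26 stitches / 4 inch = 6.5 stitches per inch.
254 / 6.5 = 39.077 inches.

39.08 inches.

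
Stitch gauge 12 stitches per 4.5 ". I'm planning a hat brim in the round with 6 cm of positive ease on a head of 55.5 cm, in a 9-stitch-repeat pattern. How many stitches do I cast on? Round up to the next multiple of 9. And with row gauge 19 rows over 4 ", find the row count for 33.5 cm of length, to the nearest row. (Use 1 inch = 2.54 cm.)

Cast on 72 stitches; work 63 rows.

Finished = 55.5 + 6 = 61.5 cm.
61.5 cm × 1/2.54 = 24.21 inches.
12/4.5 = 2.667 sts per in; 24.21 × 2.667 = 64.57 sts.
Next multiple of 9 → 72.
33.5 cm = 13.19 inches; × 4.75 = 62.65 → 63 rows.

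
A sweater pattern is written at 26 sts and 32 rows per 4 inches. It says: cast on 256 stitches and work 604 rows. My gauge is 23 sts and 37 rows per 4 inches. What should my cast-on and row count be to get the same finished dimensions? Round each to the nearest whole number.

Stitches: 256 × 23/26 = 226.46 → 226.
Rows: 604 × 37/32 = 698.38 → 698.

Cast on 226 stitches; work 698 rows.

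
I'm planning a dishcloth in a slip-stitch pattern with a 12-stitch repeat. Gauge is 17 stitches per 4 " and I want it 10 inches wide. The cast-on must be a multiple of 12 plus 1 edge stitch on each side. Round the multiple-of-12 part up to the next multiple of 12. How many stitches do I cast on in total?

17 / 4 = 4.25 sts per inch.
10 × 4.25 = 42.50 sts.
Less 2 edge sts → 40.50 for the repeat.
Next multiple of 12: 48.
Add back 2 edge sts → 50.

CO 50 sts.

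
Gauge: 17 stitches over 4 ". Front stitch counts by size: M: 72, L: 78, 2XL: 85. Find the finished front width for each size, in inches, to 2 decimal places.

17/4 = 4.25 sts per in.
M: 72 / 4.25 = 16.941 → 16.94 in.
L: 78 / 4.25 = 18.353 → 18.35 in.
2XL: 85 / 4.25 = 20.000 → 20.00 in.

M 16.94 inches; L 18.35 inches; 2XL 20.00 inches.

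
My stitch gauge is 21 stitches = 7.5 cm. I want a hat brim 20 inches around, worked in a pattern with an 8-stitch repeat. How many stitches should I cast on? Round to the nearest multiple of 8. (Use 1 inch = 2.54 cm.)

20 in = 20 × 2.54 = 50.80 cm.
21 / 7.5 = 2.8 sts/cm.
50.80 × 2.8 = 142.24 sts.
→ 144.

Cast on 144 stitches.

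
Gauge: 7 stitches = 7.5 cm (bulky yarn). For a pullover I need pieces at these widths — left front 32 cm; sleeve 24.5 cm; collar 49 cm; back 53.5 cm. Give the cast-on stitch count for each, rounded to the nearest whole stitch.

left front 30; sleeve 23; collar 46; back 50.

Rate = 7/7.5 = 0.933 sts per cm.
left front: 32 × 0.933 = 29.87 → 30.
sleeve: 24.5 × 0.933 = 22.87 → 23.
collar: 49 × 0.933 = 45.73 → 46.
back: 53.5 × 0.933 = 49.93 → 50.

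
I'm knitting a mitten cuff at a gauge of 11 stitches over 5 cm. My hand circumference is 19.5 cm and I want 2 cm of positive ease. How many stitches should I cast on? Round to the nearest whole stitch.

Cast on 47 stitches.

Finished = 19.5 + 2 = 21.5 cm.
11 / 5 = 2.2 sts per cm.
21.50 × 2.2 = 47.30 sts.
→ 47 sts.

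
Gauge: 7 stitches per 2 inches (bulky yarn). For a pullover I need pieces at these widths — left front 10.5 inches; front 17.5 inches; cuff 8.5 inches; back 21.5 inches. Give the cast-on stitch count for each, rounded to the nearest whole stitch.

left front 37; front 61; cuff 30; back 75.

Rate = 7/2 = 3.5 sts per in.
left front: 10.5 × 3.5 = 36.75 → 37.
front: 17.5 × 3.5 = 61.25 → 61.
cuff: 8.5 × 3.5 = 29.75 → 30.
back: 21.5 × 3.5 = 75.25 → 75.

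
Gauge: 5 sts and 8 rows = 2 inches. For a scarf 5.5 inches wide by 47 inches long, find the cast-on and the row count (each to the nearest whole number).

Stitch gauge = 5/2 = 2.5 sts/in; 5.5 × 2.5 = 13.75 → 14 sts.
Row gauge = 8/2 = 4 rows/in; 47 × 4 = 188.00 → 188 rows.

Cast on 14 stitches and work 188 rows.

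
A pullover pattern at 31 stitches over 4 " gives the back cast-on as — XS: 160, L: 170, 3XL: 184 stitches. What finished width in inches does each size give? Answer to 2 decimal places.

XS 20.65 inches; L 21.94 inches; 3XL 23.74 inches.

31/4 = 7.75 sts per in.
XS: 160 / 7.75 = 20.645 → 20.65 in.
L: 170 / 7.75 = 21.935 → 21.94 in.
3XL: 184 / 7.75 = 23.742 → 23.74 in.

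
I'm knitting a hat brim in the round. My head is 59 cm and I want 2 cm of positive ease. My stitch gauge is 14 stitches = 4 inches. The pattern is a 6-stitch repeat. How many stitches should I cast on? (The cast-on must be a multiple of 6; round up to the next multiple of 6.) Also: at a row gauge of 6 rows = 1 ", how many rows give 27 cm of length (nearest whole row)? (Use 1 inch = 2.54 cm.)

Cast on 90 stitches; work 64 rows.

Finished = 59 + 2 = 61 cm.
61 cm × 1/2.54 = 24.02 inches.
14/4 = 3.5 sts per in; 24.02 × 3.5 = 84.06 sts.
Next multiple of 6 → 90.
27 cm = 10.63 inches; × 6 = 63.78 → 64 rows.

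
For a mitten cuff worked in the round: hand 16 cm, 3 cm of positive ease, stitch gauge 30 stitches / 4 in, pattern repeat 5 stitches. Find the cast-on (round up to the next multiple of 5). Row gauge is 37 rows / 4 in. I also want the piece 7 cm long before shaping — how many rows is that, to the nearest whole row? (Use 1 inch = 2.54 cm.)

Cast on 60 stitches; work 25 rows.

Finished = 16 + 3 = 19 cm.
19 cm × 1/2.54 = 7.48 inches.
30/4 = 7.5 sts per in; 7.48 × 7.5 = 56.10 sts.
Next multiple of 5 → 60.
7 cm = 2.76 inches; × 9.25 = 25.49 → 25 rows.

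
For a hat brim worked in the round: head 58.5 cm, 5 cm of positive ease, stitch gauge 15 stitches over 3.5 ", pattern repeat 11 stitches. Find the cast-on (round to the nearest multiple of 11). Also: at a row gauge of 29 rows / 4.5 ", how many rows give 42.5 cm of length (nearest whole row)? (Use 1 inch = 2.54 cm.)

Cast on 110 stitches; work 108 rows.

Finished = 58.5 + 5 = 63.5 cm.
63.5 cm × 1/2.54 = 25.00 inches.
15/3.5 = 4.286 sts per in; 25.00 × 4.286 = 107.14 sts.
Nearest multiple of 11 → 110.
42.5 cm = 16.73 inches; × 6.444 = 107.83 → 108 rows.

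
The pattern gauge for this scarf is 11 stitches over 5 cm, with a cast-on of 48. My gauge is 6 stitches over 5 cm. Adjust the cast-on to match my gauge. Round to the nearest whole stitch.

Cast on 26 stitches.

Scale factor = 6 / 11 = 0.545.
48 × 6 / 11 = 26.18 sts.
→ 26 sts.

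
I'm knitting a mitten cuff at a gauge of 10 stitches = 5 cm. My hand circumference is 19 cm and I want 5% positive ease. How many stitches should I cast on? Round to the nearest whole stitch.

Cast on 40 stitches.

Finished = 19 × 1.05 = 19.95 cm.
10 / 5 = 2 sts per cm.
19.95 × 2 = 39.90 sts.
→ 40 sts.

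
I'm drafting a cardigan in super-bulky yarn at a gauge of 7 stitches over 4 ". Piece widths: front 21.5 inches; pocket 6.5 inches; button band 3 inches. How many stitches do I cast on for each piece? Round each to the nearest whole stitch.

Rate = 7/4 = 1.75 sts per in.
front: 21.5 × 1.75 = 37.62 → 38.
pocket: 6.5 × 1.75 = 11.38 → 11.
button band: 3 × 1.75 = 5.25 → 5.

front 38; pocket 11; button band 5.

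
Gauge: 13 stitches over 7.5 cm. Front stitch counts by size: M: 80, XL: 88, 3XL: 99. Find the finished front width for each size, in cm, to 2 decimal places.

13/7.5 = 1.733 sts per cm.
M: 80 / 1.733 = 46.154 → 46.15 cm.
XL: 88 / 1.733 = 50.769 → 50.77 cm.
3XL: 99 / 1.733 = 57.115 → 57.12 cm.

M 46.15 cm; XL 50.77 cm; 3XL 57.12 cm.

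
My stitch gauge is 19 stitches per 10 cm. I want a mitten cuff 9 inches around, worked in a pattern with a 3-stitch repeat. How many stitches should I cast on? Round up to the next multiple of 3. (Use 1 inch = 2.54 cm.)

9 in = 9 × 2.54 = 22.86 cm.
19 / 10 = 1.9 sts/cm.
22.86 × 1.9 = 43.43 sts.
→ 45.

CO 45 sts.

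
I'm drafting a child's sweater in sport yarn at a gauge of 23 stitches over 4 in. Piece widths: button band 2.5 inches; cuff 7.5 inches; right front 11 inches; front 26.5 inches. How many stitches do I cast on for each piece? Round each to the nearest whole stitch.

Rate = 23/4 = 5.75 sts per in.
button band: 2.5 × 5.75 = 14.38 → 14.
cuff: 7.5 × 5.75 = 43.12 → 43.
right front: 11 × 5.75 = 63.25 → 63.
front: 26.5 × 5.75 = 152.38 → 152.

button band 14; cuff 43; right front 63; front 152.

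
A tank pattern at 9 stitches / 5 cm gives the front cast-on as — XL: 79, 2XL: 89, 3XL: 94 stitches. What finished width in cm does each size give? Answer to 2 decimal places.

9/5 = 1.8 sts per cm.
XL: 79 / 1.8 = 43.889 → 43.89 cm.
2XL: 89 / 1.8 = 49.444 → 49.44 cm.
3XL: 94 / 1.8 = 52.222 → 52.22 cm.

XL 43.89 cm; 2XL 49.44 cm; 3XL 52.22 cm.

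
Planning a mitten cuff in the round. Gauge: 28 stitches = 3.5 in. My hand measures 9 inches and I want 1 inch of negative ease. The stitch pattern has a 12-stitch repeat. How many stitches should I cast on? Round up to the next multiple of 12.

Cast on 72 stitches.

Finished = 9 − 1 = 8 inches.
28 / 3.5 = 8 sts/in.
8 × 8 = 64.00 sts.
Next multiple of 12: 72.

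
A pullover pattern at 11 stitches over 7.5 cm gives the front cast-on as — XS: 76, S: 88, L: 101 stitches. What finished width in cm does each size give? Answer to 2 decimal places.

11/7.5 = 1.467 sts per cm.
XS: 76 / 1.467 = 51.818 → 51.82 cm.
S: 88 / 1.467 = 60.000 → 60.00 cm.
L: 101 / 1.467 = 68.864 → 68.86 cm.

XS 51.82 cm; S 60.00 cm; L 68.86 cm.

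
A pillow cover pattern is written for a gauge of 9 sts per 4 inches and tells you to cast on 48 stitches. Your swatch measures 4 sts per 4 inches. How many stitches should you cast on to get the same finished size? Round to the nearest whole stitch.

CO 21 sts.

Scale factor = 4 / 9 = 0.444.
48 × 4 / 9 = 21.33 sts.
→ 21 sts.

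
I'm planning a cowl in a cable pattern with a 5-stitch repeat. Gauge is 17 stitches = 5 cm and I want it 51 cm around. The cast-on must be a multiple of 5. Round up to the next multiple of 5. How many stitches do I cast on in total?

17 / 5 = 3.4 sts per cm.
51 × 3.4 = 173.40 sts.
Next multiple of 5: 175.

175 stitches.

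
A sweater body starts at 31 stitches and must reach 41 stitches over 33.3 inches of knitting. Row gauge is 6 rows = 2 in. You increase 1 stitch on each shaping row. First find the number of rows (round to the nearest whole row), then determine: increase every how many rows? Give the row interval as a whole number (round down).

Increase every 10th row.

Rows = 33.3 × 3 = 99.9 → 100 rows.
Stitches to add: 10 → 10 shaping rows (at 1 st each).
100 / 10 = 10.00 → every 10 rows.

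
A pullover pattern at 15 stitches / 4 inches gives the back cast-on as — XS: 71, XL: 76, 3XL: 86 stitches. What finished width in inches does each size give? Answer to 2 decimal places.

XS 18.93 inches; XL 20.27 inches; 3XL 22.93 inches.

15/4 = 3.75 sts per in.
XS: 71 / 3.75 = 18.933 → 18.93 in.
XL: 76 / 3.75 = 20.267 → 20.27 in.
3XL: 86 / 3.75 = 22.933 → 22.93 in.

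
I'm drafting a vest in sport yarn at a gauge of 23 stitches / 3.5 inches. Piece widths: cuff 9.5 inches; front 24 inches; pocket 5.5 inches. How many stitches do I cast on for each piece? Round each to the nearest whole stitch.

cuff 62; front 158; pocket 36.

Rate = 23/3.5 = 6.571 sts per in.
cuff: 9.5 × 6.571 = 62.43 → 62.
front: 24 × 6.571 = 157.71 → 158.
pocket: 5.5 × 6.571 = 36.14 → 36.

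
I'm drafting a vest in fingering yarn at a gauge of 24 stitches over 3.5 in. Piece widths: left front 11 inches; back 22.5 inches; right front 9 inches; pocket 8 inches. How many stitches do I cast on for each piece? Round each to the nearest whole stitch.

left front 75; back 154; right front 62; pocket 55.

Rate = 24/3.5 = 6.857 sts per in.
left front: 11 × 6.857 = 75.43 → 75.
back: 22.5 × 6.857 = 154.29 → 154.
right front: 9 × 6.857 = 61.71 → 62.
pocket: 8 × 6.857 = 54.86 → 55.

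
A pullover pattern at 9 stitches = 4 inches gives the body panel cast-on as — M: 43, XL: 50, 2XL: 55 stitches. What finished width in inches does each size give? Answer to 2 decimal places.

M 19.11 inches; XL 22.22 inches; 2XL 24.44 inches.

9/4 = 2.25 sts per in.
M: 43 / 2.25 = 19.111 → 19.11 in.
XL: 50 / 2.25 = 22.222 → 22.22 in.
2XL: 55 / 2.25 = 24.444 → 24.44 in.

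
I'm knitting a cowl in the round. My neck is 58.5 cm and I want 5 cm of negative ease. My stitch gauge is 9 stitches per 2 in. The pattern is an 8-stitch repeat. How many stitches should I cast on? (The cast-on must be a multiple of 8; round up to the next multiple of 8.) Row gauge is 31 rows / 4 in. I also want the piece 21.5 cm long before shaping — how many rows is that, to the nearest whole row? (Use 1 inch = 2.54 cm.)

Cast on 96 stitches; work 66 rows.

Finished = 58.5 − 5 = 53.5 cm.
53.5 cm × 1/2.54 = 21.06 inches.
9/2 = 4.5 sts per in; 21.06 × 4.5 = 94.78 sts.
Next multiple of 8 → 96.
21.5 cm = 8.46 inches; × 7.75 = 65.60 → 66 rows.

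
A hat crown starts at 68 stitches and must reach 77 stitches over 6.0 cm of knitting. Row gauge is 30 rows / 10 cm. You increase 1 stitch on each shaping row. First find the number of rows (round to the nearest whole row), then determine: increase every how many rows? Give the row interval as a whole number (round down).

Increase every 2nd row.

Rows = 6.0 × 3 = 18.0 → 18 rows.
Stitches to add: 9 → 9 shaping rows (at 1 st each).
18 / 9 = 2.00 → every 2 rows.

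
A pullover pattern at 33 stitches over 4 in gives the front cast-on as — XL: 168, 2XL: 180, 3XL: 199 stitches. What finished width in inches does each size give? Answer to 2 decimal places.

XL 20.36 inches; 2XL 21.82 inches; 3XL 24.12 inches.

33/4 = 8.25 sts per in.
XL: 168 / 8.25 = 20.364 → 20.36 in.
2XL: 180 / 8.25 = 21.818 → 21.82 in.
3XL: 199 / 8.25 = 24.121 → 24.12 in.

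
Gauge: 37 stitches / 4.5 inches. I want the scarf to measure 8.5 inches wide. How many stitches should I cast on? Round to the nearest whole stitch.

CO 70 sts.

37 stitches / 4.5 in = 8.222 stitches per inch.
8.5 × 8.222 = 69.89 stitches.
Round to nearest → 70.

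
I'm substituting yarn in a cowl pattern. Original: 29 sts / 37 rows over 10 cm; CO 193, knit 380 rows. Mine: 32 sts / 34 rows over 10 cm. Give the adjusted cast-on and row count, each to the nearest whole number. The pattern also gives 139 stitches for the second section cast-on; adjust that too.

Cast on 213 stitches; work 349 rows; second section cast-on 153 stitches.

Stitches: 193 × 32/29 = 212.97 → 213.
Rows: 380 × 34/37 = 349.19 → 349.
second section cast-on: 139 × 32/29 = 153.38 → 153.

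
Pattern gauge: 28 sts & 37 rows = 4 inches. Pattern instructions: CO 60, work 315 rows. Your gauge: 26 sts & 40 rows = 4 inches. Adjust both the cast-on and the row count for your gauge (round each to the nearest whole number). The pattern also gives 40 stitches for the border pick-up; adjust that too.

Cast on 56 stitches; work 341 rows; border pick-up 37 stitches.

Stitches: 60 × 26/28 = 55.71 → 56.
Rows: 315 × 40/37 = 340.54 → 341.
border pick-up: 40 × 26/28 = 37.14 → 37.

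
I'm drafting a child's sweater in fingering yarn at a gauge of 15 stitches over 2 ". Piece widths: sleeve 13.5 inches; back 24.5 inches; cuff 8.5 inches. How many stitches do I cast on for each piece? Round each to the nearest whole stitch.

Rate = 15/2 = 7.5 sts per in.
sleeve: 13.5 × 7.5 = 101.25 → 101.
back: 24.5 × 7.5 = 183.75 → 184.
cuff: 8.5 × 7.5 = 63.75 → 64.

sleeve 101; back 184; cuff 64.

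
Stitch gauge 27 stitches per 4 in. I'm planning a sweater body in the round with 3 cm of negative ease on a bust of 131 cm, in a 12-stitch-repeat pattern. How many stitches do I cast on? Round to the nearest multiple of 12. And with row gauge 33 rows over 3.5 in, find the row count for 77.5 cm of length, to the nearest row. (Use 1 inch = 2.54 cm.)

Finished = 131 − 3 = 128 cm.
128 cm × 1/2.54 = 50.39 inches.
27/4 = 6.75 sts per in; 50.39 × 6.75 = 340.16 sts.
Nearest multiple of 12 → 336.
77.5 cm = 30.51 inches; × 9.429 = 287.68 → 288 rows.

Cast on 336 stitches; work 288 rows.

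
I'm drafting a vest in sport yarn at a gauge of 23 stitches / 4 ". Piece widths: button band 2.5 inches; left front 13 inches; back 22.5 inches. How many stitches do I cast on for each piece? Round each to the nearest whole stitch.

Rate = 23/4 = 5.75 sts per in.
button band: 2.5 × 5.75 = 14.38 → 14.
left front: 13 × 5.75 = 74.75 → 75.
back: 22.5 × 5.75 = 129.38 → 129.

button band 14; left front 75; back 129.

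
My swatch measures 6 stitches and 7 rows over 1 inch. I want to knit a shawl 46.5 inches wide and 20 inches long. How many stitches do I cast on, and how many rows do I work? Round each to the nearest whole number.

Stitch gauge = 6/1 = 6 sts/in; 46.5 × 6 = 279.00 → 279 sts.
Row gauge = 7/1 = 7 rows/in; 20 × 7 = 140.00 → 140 rows.

Cast on 279 stitches and work 140 rows.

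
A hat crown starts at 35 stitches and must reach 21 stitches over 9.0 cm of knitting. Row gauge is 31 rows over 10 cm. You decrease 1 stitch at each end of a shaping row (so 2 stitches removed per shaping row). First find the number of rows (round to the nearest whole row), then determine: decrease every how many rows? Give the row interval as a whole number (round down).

Decrease every 4th row.

Rows = 9.0 × 3.1 = 27.9 → 28 rows.
Stitches to remove: 14 → 7 shaping rows (at 2 st each).
28 / 7 = 4.00 → every 4 rows.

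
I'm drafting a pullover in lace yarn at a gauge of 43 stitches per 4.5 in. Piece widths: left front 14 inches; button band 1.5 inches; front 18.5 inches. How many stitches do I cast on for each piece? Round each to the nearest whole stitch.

left front 134; button band 14; front 177.

Rate = 43/4.5 = 9.556 sts per in.
left front: 14 × 9.556 = 133.78 → 134.
button band: 1.5 × 9.556 = 14.33 → 14.
front: 18.5 × 9.556 = 176.78 → 177.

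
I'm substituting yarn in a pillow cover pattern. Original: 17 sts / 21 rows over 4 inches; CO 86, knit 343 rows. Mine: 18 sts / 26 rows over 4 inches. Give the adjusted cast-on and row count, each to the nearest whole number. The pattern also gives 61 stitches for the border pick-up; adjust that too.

Cast on 91 stitches; work 425 rows; border pick-up 65 stitches.

Stitches: 86 × 18/17 = 91.06 → 91.
Rows: 343 × 26/21 = 424.67 → 425.
border pick-up: 61 × 18/17 = 64.59 → 65.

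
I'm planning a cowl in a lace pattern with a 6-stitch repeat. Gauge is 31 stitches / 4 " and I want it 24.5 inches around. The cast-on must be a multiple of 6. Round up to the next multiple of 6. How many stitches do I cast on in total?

31 / 4 = 7.75 sts per inch.
24.5 × 7.75 = 189.88 sts.
Next multiple of 6: 192.

192 stitches.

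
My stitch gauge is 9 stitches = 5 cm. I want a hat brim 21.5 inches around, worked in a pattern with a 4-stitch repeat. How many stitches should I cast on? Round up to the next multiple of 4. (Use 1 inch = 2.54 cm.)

21.5 in = 21.5 × 2.54 = 54.61 cm.
9 / 5 = 1.8 sts/cm.
54.61 × 1.8 = 98.30 sts.
→ 100.

CO 100 sts.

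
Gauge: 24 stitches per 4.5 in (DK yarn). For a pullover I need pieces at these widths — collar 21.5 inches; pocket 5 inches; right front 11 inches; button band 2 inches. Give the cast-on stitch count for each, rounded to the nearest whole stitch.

collar 115; pocket 27; right front 59; button band 11.

Rate = 24/4.5 = 5.333 sts per in.
collar: 21.5 × 5.333 = 114.67 → 115.
pocket: 5 × 5.333 = 26.67 → 27.
right front: 11 × 5.333 = 58.67 → 59.
button band: 2 × 5.333 = 10.67 → 11.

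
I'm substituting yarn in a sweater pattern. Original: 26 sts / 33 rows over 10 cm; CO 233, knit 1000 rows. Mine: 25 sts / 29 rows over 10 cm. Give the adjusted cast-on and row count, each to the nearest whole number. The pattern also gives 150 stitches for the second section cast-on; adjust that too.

Cast on 224 stitches; work 879 rows; second section cast-on 144 stitches.

Stitches: 233 × 25/26 = 224.04 → 224.
Rows: 1000 × 29/33 = 878.79 → 879.
second section cast-on: 150 × 25/26 = 144.23 → 144.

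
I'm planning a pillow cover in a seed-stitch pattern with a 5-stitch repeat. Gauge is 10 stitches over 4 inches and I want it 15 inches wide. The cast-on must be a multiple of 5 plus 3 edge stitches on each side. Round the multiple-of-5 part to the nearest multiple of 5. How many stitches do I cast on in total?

10 / 4 = 2.5 sts per inch.
15 × 2.5 = 37.50 sts.
Less 6 edge sts → 31.50 for the repeat.
Nearest multiple of 5: 30.
Add back 6 edge sts → 36.

CO 36 sts.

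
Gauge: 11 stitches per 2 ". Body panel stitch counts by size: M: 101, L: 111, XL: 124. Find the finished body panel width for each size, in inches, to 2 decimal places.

11/2 = 5.5 sts per in.
M: 101 / 5.5 = 18.364 → 18.36 in.
L: 111 / 5.5 = 20.182 → 20.18 in.
XL: 124 / 5.5 = 22.545 → 22.55 in.

M 18.36 inches; L 20.18 inches; XL 22.55 inches.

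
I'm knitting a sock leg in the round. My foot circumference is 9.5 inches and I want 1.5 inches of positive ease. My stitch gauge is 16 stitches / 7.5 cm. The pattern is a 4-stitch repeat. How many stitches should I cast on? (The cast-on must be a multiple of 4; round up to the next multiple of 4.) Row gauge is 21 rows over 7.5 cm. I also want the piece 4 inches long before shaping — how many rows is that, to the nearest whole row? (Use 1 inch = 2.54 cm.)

Finished = 9.5 + 1.5 = 11 inches.
11 inches × 2.54 = 27.94 cm.
16/7.5 = 2.133 sts per cm; 27.94 × 2.133 = 59.61 sts.
Next multiple of 4 → 60.
4 inches = 10.16 cm; × 2.8 = 28.45 → 28 rows.

Cast on 60 stitches; work 28 rows.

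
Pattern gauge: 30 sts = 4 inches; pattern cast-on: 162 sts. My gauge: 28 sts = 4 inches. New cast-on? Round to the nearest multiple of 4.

Scale factor = 28 / 30 = 0.933.
162 × 28 / 30 = 151.20 sts.
→ 152 sts.

CO 152 sts.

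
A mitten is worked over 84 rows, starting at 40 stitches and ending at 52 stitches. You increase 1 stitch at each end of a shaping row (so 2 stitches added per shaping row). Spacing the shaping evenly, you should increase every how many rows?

Stitches to add: |52 − 40| = 12.
Shaping rows needed: 12 / 2 = 6.
84 rows / 6 = every 14 rows.

Increase every 14th row.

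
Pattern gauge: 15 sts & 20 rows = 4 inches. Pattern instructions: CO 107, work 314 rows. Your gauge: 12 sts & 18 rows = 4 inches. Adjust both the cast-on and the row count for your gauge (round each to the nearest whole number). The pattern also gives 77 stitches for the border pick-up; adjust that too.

Cast on 86 stitches; work 283 rows; border pick-up 62 stitches.

Stitches: 107 × 12/15 = 85.60 → 86.
Rows: 314 × 18/20 = 282.60 → 283.
border pick-up: 77 × 12/15 = 61.60 → 62.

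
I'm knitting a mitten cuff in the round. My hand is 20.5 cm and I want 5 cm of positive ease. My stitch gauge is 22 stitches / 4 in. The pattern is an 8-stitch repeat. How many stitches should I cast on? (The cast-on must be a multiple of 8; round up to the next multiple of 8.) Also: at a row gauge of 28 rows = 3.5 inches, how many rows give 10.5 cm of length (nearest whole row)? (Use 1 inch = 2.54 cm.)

Finished = 20.5 + 5 = 25.5 cm.
25.5 cm × 1/2.54 = 10.04 inches.
22/4 = 5.5 sts per in; 10.04 × 5.5 = 55.22 sts.
Next multiple of 8 → 56.
10.5 cm = 4.13 inches; × 8 = 33.07 → 33 rows.

Cast on 56 stitches; work 33 rows.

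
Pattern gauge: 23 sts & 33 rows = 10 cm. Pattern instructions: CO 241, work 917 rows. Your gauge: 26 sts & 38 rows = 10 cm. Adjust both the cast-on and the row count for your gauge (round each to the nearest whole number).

Stitches: 241 × 26/23 = 272.43 → 272.
Rows: 917 × 38/33 = 1055.94 → 1056.

Cast on 272 stitches; work 1056 rows.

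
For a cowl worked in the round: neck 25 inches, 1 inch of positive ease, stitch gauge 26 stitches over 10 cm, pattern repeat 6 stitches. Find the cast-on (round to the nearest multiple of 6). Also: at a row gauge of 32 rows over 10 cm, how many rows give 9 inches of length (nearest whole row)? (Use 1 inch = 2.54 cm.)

Finished = 25 + 1 = 26 inches.
26 inches × 2.54 = 66.04 cm.
26/10 = 2.6 sts per cm; 66.04 × 2.6 = 171.70 sts.
Nearest multiple of 6 → 174.
9 inches = 22.86 cm; × 3.2 = 73.15 → 73 rows.

Cast on 174 stitches; work 73 rows.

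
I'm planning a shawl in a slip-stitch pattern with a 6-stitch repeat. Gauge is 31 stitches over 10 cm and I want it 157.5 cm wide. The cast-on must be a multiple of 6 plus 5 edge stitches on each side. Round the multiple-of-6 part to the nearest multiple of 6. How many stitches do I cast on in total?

CO 490 sts.

31 / 10 = 3.1 sts per cm.
157.5 × 3.1 = 488.25 sts.
Less 10 edge sts → 478.25 for the repeat.
Nearest multiple of 6: 480.
Add back 10 edge sts → 490.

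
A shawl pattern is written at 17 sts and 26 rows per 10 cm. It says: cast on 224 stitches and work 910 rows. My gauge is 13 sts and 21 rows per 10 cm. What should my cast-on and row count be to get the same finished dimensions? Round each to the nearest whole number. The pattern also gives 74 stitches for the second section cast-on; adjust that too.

Stitches: 224 × 13/17 = 171.29 → 171.
Rows: 910 × 21/26 = 735.00 → 735.
second section cast-on: 74 × 13/17 = 56.59 → 57.

Cast on 171 stitches; work 735 rows; second section cast-on 57 stitches.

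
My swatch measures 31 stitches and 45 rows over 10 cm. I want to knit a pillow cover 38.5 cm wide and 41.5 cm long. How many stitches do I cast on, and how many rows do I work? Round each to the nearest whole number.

Cast on 119 stitches and work 187 rows.

Stitch gauge = 31/10 = 3.1 sts/cm; 38.5 × 3.1 = 119.35 → 119 sts.
Row gauge = 45/10 = 4.5 rows/cm; 41.5 × 4.5 = 186.75 → 187 rows.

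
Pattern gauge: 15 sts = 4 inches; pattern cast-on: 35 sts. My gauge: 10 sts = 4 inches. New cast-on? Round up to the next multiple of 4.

Scale factor = 10 / 15 = 0.667.
35 × 10 / 15 = 23.33 sts.
→ 24 sts.

24 stitches.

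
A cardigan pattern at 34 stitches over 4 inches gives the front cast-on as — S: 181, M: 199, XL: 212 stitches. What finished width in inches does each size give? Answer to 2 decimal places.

S 21.29 inches; M 23.41 inches; XL 24.94 inches.

34/4 = 8.5 sts per in.
S: 181 / 8.5 = 21.294 → 21.29 in.
M: 199 / 8.5 = 23.412 → 23.41 in.
XL: 212 / 8.5 = 24.941 → 24.94 in.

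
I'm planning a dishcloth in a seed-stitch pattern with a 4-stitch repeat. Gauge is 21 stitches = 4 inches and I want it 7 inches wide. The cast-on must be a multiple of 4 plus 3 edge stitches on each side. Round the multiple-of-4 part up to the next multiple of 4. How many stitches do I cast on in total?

CO 38 sts.

21 / 4 = 5.25 sts per inch.
7 × 5.25 = 36.75 sts.
Less 6 edge sts → 30.75 for the repeat.
Next multiple of 4: 32.
Add back 6 edge sts → 38.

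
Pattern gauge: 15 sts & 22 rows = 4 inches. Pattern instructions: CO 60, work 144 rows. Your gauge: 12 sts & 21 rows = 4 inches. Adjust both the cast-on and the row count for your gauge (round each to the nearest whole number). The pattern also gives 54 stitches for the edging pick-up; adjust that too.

Cast on 48 stitches; work 137 rows; edging pick-up 43 stitches.

Stitches: 60 × 12/15 = 48.00 → 48.
Rows: 144 × 21/22 = 137.45 → 137.
edging pick-up: 54 × 12/15 = 43.20 → 43.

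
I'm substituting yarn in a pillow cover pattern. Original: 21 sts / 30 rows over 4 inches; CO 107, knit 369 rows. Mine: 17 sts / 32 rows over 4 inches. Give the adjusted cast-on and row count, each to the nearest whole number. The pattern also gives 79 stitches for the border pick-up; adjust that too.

Cast on 87 stitches; work 394 rows; border pick-up 64 stitches.

Stitches: 107 × 17/21 = 86.62 → 87.
Rows: 369 × 32/30 = 393.60 → 394.
border pick-up: 79 × 17/21 = 63.95 → 64.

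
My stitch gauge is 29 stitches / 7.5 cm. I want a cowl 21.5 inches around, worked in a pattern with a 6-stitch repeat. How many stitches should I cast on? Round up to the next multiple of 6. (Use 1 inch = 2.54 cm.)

21.5 in = 21.5 × 2.54 = 54.61 cm.
29 / 7.5 = 3.867 sts/cm.
54.61 × 3.867 = 211.16 sts.
→ 216.

Cast on 216 stitches.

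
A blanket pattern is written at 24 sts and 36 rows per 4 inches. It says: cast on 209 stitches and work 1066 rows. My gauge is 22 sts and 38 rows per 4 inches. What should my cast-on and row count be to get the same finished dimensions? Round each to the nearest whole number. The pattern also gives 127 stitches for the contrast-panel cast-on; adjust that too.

Cast on 192 stitches; work 1125 rows; contrast-panel cast-on 116 stitches.

Stitches: 209 × 22/24 = 191.58 → 192.
Rows: 1066 × 38/36 = 1125.22 → 1125.
contrast-panel cast-on: 127 × 22/24 = 116.42 → 116.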